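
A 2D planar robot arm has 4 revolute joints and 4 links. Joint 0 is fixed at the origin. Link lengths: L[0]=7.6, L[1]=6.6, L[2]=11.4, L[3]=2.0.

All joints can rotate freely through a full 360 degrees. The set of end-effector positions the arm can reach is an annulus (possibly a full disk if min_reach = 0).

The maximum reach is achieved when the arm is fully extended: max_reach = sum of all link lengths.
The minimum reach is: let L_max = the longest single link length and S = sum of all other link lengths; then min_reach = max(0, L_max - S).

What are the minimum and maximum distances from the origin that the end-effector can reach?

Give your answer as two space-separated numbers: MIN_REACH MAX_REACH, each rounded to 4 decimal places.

Link lengths: [7.6, 6.6, 11.4, 2.0]
max_reach = 7.6 + 6.6 + 11.4 + 2 = 27.6
L_max = max([7.6, 6.6, 11.4, 2.0]) = 11.4
S (sum of others) = 27.6 - 11.4 = 16.2
min_reach = max(0, 11.4 - 16.2) = max(0, -4.8) = 0

Answer: 0.0000 27.6000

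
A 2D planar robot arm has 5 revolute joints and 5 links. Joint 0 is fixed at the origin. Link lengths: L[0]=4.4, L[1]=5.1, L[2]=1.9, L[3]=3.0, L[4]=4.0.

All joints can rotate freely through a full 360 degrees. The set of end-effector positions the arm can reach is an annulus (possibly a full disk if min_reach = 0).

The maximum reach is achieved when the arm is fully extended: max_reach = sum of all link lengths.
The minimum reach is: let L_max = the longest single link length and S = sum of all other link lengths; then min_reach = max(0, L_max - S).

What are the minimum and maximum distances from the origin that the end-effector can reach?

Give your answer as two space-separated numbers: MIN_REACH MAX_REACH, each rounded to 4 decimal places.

Answer: 0.0000 18.4000

Derivation:
Link lengths: [4.4, 5.1, 1.9, 3.0, 4.0]
max_reach = 4.4 + 5.1 + 1.9 + 3 + 4 = 18.4
L_max = max([4.4, 5.1, 1.9, 3.0, 4.0]) = 5.1
S (sum of others) = 18.4 - 5.1 = 13.3
min_reach = max(0, 5.1 - 13.3) = max(0, -8.2) = 0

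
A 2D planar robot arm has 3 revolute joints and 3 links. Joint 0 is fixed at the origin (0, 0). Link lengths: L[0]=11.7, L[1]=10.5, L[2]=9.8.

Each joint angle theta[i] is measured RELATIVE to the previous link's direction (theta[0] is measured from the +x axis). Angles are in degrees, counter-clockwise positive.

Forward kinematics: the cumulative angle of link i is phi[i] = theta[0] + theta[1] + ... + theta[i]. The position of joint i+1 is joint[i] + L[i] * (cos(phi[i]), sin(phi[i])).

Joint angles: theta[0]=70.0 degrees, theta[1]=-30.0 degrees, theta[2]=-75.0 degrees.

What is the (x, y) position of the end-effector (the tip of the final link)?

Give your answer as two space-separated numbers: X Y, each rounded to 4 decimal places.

Answer: 20.0728 12.1226

Derivation:
joint[0] = (0.0000, 0.0000)  (base)
link 0: phi[0] = 70 = 70 deg
  cos(70 deg) = 0.3420, sin(70 deg) = 0.9397
  joint[1] = (0.0000, 0.0000) + 11.7 * (0.3420, 0.9397) = (0.0000 + 4.0016, 0.0000 + 10.9944) = (4.0016, 10.9944)
link 1: phi[1] = 70 + -30 = 40 deg
  cos(40 deg) = 0.7660, sin(40 deg) = 0.6428
  joint[2] = (4.0016, 10.9944) + 10.5 * (0.7660, 0.6428) = (4.0016 + 8.0435, 10.9944 + 6.7493) = (12.0451, 17.7437)
link 2: phi[2] = 70 + -30 + -75 = -35 deg
  cos(-35 deg) = 0.8192, sin(-35 deg) = -0.5736
  joint[3] = (12.0451, 17.7437) + 9.8 * (0.8192, -0.5736) = (12.0451 + 8.0277, 17.7437 + -5.6210) = (20.0728, 12.1226)
End effector: (20.0728, 12.1226)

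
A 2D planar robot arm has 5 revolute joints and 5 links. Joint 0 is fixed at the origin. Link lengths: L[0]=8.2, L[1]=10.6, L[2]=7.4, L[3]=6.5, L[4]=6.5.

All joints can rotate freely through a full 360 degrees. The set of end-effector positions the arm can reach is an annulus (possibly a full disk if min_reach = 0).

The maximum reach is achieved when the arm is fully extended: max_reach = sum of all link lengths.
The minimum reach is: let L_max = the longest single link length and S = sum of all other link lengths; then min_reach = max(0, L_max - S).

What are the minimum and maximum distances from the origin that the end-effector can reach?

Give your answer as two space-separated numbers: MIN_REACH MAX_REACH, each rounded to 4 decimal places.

Link lengths: [8.2, 10.6, 7.4, 6.5, 6.5]
max_reach = 8.2 + 10.6 + 7.4 + 6.5 + 6.5 = 39.2
L_max = max([8.2, 10.6, 7.4, 6.5, 6.5]) = 10.6
S (sum of others) = 39.2 - 10.6 = 28.6
min_reach = max(0, 10.6 - 28.6) = max(0, -18) = 0

Answer: 0.0000 39.2000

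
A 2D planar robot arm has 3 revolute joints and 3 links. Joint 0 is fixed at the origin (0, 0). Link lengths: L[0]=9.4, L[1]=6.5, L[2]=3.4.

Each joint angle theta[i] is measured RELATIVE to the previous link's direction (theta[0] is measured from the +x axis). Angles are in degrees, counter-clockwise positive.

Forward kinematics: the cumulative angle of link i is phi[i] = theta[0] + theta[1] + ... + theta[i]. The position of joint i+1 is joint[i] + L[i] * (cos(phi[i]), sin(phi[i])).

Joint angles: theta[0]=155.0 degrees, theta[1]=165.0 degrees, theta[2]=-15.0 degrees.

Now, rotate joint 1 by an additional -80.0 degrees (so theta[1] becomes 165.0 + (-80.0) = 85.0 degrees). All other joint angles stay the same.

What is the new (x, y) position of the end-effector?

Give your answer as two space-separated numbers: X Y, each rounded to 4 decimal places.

joint[0] = (0.0000, 0.0000)  (base)
link 0: phi[0] = 155 = 155 deg
  cos(155 deg) = -0.9063, sin(155 deg) = 0.4226
  joint[1] = (0.0000, 0.0000) + 9.4 * (-0.9063, 0.4226) = (0.0000 + -8.5193, 0.0000 + 3.9726) = (-8.5193, 3.9726)
link 1: phi[1] = 155 + 85 = 240 deg
  cos(240 deg) = -0.5000, sin(240 deg) = -0.8660
  joint[2] = (-8.5193, 3.9726) + 6.5 * (-0.5000, -0.8660) = (-8.5193 + -3.2500, 3.9726 + -5.6292) = (-11.7693, -1.6566)
link 2: phi[2] = 155 + 85 + -15 = 225 deg
  cos(225 deg) = -0.7071, sin(225 deg) = -0.7071
  joint[3] = (-11.7693, -1.6566) + 3.4 * (-0.7071, -0.7071) = (-11.7693 + -2.4042, -1.6566 + -2.4042) = (-14.1735, -4.0607)
End effector: (-14.1735, -4.0607)

Answer: -14.1735 -4.0607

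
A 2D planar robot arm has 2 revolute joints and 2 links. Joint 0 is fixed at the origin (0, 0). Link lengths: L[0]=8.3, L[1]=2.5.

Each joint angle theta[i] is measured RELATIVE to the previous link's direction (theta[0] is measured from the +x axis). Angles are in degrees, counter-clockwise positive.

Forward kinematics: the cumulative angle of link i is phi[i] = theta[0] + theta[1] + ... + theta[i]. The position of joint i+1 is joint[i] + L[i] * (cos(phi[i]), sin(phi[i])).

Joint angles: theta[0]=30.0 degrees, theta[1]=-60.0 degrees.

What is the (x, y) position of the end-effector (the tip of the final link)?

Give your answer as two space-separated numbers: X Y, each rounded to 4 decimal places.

Answer: 9.3531 2.9000

Derivation:
joint[0] = (0.0000, 0.0000)  (base)
link 0: phi[0] = 30 = 30 deg
  cos(30 deg) = 0.8660, sin(30 deg) = 0.5000
  joint[1] = (0.0000, 0.0000) + 8.3 * (0.8660, 0.5000) = (0.0000 + 7.1880, 0.0000 + 4.1500) = (7.1880, 4.1500)
link 1: phi[1] = 30 + -60 = -30 deg
  cos(-30 deg) = 0.8660, sin(-30 deg) = -0.5000
  joint[2] = (7.1880, 4.1500) + 2.5 * (0.8660, -0.5000) = (7.1880 + 2.1651, 4.1500 + -1.2500) = (9.3531, 2.9000)
End effector: (9.3531, 2.9000)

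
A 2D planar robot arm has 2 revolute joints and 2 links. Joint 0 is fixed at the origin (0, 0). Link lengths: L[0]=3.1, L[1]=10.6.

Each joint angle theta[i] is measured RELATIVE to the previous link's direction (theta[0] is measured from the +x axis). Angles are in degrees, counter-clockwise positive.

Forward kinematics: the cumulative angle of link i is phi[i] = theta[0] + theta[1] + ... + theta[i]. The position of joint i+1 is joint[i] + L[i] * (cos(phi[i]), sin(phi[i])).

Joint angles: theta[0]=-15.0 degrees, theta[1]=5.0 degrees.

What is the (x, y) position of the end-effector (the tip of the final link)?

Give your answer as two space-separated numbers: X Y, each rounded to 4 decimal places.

Answer: 13.4333 -2.6430

Derivation:
joint[0] = (0.0000, 0.0000)  (base)
link 0: phi[0] = -15 = -15 deg
  cos(-15 deg) = 0.9659, sin(-15 deg) = -0.2588
  joint[1] = (0.0000, 0.0000) + 3.1 * (0.9659, -0.2588) = (0.0000 + 2.9944, 0.0000 + -0.8023) = (2.9944, -0.8023)
link 1: phi[1] = -15 + 5 = -10 deg
  cos(-10 deg) = 0.9848, sin(-10 deg) = -0.1736
  joint[2] = (2.9944, -0.8023) + 10.6 * (0.9848, -0.1736) = (2.9944 + 10.4390, -0.8023 + -1.8407) = (13.4333, -2.6430)
End effector: (13.4333, -2.6430)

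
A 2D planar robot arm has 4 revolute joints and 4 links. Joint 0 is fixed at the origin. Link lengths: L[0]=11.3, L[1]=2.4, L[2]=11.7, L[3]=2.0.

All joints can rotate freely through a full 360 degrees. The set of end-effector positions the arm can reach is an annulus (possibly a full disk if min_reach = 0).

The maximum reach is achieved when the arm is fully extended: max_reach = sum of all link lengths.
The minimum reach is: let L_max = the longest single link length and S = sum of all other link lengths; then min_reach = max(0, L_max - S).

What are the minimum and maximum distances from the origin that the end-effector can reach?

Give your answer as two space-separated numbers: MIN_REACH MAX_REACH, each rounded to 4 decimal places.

Answer: 0.0000 27.4000

Derivation:
Link lengths: [11.3, 2.4, 11.7, 2.0]
max_reach = 11.3 + 2.4 + 11.7 + 2 = 27.4
L_max = max([11.3, 2.4, 11.7, 2.0]) = 11.7
S (sum of others) = 27.4 - 11.7 = 15.7
min_reach = max(0, 11.7 - 15.7) = max(0, -4) = 0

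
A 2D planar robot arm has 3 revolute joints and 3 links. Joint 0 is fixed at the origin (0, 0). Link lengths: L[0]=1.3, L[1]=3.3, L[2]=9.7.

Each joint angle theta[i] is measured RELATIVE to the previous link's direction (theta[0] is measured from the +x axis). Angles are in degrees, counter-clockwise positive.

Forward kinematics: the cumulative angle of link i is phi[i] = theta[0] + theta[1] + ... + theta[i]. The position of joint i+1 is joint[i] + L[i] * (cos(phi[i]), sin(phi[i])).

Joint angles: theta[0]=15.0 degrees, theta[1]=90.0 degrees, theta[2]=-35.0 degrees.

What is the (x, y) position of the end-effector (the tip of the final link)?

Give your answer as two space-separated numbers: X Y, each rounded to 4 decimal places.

Answer: 3.7192 12.6390

Derivation:
joint[0] = (0.0000, 0.0000)  (base)
link 0: phi[0] = 15 = 15 deg
  cos(15 deg) = 0.9659, sin(15 deg) = 0.2588
  joint[1] = (0.0000, 0.0000) + 1.3 * (0.9659, 0.2588) = (0.0000 + 1.2557, 0.0000 + 0.3365) = (1.2557, 0.3365)
link 1: phi[1] = 15 + 90 = 105 deg
  cos(105 deg) = -0.2588, sin(105 deg) = 0.9659
  joint[2] = (1.2557, 0.3365) + 3.3 * (-0.2588, 0.9659) = (1.2557 + -0.8541, 0.3365 + 3.1876) = (0.4016, 3.5240)
link 2: phi[2] = 15 + 90 + -35 = 70 deg
  cos(70 deg) = 0.3420, sin(70 deg) = 0.9397
  joint[3] = (0.4016, 3.5240) + 9.7 * (0.3420, 0.9397) = (0.4016 + 3.3176, 3.5240 + 9.1150) = (3.7192, 12.6390)
End effector: (3.7192, 12.6390)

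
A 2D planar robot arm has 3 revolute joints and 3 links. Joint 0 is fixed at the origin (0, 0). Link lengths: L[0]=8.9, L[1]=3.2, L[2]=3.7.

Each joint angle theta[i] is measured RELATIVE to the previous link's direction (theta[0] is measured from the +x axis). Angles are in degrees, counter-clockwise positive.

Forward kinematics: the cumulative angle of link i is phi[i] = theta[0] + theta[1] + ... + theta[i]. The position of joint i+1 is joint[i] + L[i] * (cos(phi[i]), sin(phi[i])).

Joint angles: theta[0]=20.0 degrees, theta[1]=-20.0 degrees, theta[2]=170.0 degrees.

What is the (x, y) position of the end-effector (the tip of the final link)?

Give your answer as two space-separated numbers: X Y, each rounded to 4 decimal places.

Answer: 7.9195 3.6865

Derivation:
joint[0] = (0.0000, 0.0000)  (base)
link 0: phi[0] = 20 = 20 deg
  cos(20 deg) = 0.9397, sin(20 deg) = 0.3420
  joint[1] = (0.0000, 0.0000) + 8.9 * (0.9397, 0.3420) = (0.0000 + 8.3633, 0.0000 + 3.0440) = (8.3633, 3.0440)
link 1: phi[1] = 20 + -20 = 0 deg
  cos(0 deg) = 1.0000, sin(0 deg) = 0.0000
  joint[2] = (8.3633, 3.0440) + 3.2 * (1.0000, 0.0000) = (8.3633 + 3.2000, 3.0440 + 0.0000) = (11.5633, 3.0440)
link 2: phi[2] = 20 + -20 + 170 = 170 deg
  cos(170 deg) = -0.9848, sin(170 deg) = 0.1736
  joint[3] = (11.5633, 3.0440) + 3.7 * (-0.9848, 0.1736) = (11.5633 + -3.6438, 3.0440 + 0.6425) = (7.9195, 3.6865)
End effector: (7.9195, 3.6865)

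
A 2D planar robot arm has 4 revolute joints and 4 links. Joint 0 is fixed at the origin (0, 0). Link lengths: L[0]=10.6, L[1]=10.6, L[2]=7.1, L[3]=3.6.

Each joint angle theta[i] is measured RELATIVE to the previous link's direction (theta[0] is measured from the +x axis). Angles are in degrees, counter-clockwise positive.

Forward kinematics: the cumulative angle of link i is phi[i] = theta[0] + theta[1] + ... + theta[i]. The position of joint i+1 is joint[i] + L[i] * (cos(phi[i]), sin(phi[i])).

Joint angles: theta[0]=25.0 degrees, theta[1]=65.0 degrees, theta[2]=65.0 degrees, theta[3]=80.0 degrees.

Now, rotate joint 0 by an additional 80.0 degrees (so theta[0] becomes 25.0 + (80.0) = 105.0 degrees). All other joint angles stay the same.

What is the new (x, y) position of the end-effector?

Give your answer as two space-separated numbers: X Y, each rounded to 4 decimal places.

Answer: -14.7093 3.7179

Derivation:
joint[0] = (0.0000, 0.0000)  (base)
link 0: phi[0] = 105 = 105 deg
  cos(105 deg) = -0.2588, sin(105 deg) = 0.9659
  joint[1] = (0.0000, 0.0000) + 10.6 * (-0.2588, 0.9659) = (0.0000 + -2.7435, 0.0000 + 10.2388) = (-2.7435, 10.2388)
link 1: phi[1] = 105 + 65 = 170 deg
  cos(170 deg) = -0.9848, sin(170 deg) = 0.1736
  joint[2] = (-2.7435, 10.2388) + 10.6 * (-0.9848, 0.1736) = (-2.7435 + -10.4390, 10.2388 + 1.8407) = (-13.1824, 12.0795)
link 2: phi[2] = 105 + 65 + 65 = 235 deg
  cos(235 deg) = -0.5736, sin(235 deg) = -0.8192
  joint[3] = (-13.1824, 12.0795) + 7.1 * (-0.5736, -0.8192) = (-13.1824 + -4.0724, 12.0795 + -5.8160) = (-17.2548, 6.2635)
link 3: phi[3] = 105 + 65 + 65 + 80 = 315 deg
  cos(315 deg) = 0.7071, sin(315 deg) = -0.7071
  joint[4] = (-17.2548, 6.2635) + 3.6 * (0.7071, -0.7071) = (-17.2548 + 2.5456, 6.2635 + -2.5456) = (-14.7093, 3.7179)
End effector: (-14.7093, 3.7179)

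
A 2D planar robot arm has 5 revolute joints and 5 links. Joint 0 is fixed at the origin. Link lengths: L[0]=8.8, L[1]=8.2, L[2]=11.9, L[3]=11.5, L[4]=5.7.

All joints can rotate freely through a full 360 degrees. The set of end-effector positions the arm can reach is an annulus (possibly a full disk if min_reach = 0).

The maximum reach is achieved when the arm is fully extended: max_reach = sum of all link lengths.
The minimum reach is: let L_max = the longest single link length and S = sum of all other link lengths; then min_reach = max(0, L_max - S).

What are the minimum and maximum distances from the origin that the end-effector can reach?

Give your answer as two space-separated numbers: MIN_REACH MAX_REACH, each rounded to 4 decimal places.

Answer: 0.0000 46.1000

Derivation:
Link lengths: [8.8, 8.2, 11.9, 11.5, 5.7]
max_reach = 8.8 + 8.2 + 11.9 + 11.5 + 5.7 = 46.1
L_max = max([8.8, 8.2, 11.9, 11.5, 5.7]) = 11.9
S (sum of others) = 46.1 - 11.9 = 34.2
min_reach = max(0, 11.9 - 34.2) = max(0, -22.3) = 0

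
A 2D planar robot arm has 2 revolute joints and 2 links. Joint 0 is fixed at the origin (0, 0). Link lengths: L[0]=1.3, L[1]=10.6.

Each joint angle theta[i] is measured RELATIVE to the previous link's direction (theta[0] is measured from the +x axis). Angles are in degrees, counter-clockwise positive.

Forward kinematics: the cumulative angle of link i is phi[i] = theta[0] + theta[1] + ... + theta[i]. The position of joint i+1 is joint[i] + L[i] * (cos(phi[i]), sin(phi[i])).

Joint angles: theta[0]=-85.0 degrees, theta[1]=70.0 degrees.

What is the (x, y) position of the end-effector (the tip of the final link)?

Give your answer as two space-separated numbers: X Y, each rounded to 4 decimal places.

Answer: 10.3521 -4.0385

Derivation:
joint[0] = (0.0000, 0.0000)  (base)
link 0: phi[0] = -85 = -85 deg
  cos(-85 deg) = 0.0872, sin(-85 deg) = -0.9962
  joint[1] = (0.0000, 0.0000) + 1.3 * (0.0872, -0.9962) = (0.0000 + 0.1133, 0.0000 + -1.2951) = (0.1133, -1.2951)
link 1: phi[1] = -85 + 70 = -15 deg
  cos(-15 deg) = 0.9659, sin(-15 deg) = -0.2588
  joint[2] = (0.1133, -1.2951) + 10.6 * (0.9659, -0.2588) = (0.1133 + 10.2388, -1.2951 + -2.7435) = (10.3521, -4.0385)
End effector: (10.3521, -4.0385)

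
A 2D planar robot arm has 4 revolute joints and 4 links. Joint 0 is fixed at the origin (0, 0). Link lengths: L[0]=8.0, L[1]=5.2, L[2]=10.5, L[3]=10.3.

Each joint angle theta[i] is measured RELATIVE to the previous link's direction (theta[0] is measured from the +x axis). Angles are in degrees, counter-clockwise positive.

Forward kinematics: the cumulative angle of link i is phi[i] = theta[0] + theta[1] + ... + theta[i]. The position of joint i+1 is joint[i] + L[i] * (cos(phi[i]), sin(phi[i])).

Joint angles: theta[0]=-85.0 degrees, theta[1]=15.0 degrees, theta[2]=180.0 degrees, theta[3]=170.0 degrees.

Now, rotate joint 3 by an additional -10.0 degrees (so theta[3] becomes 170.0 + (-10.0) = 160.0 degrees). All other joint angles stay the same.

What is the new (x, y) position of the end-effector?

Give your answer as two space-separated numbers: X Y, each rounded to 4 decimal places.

joint[0] = (0.0000, 0.0000)  (base)
link 0: phi[0] = -85 = -85 deg
  cos(-85 deg) = 0.0872, sin(-85 deg) = -0.9962
  joint[1] = (0.0000, 0.0000) + 8 * (0.0872, -0.9962) = (0.0000 + 0.6972, 0.0000 + -7.9696) = (0.6972, -7.9696)
link 1: phi[1] = -85 + 15 = -70 deg
  cos(-70 deg) = 0.3420, sin(-70 deg) = -0.9397
  joint[2] = (0.6972, -7.9696) + 5.2 * (0.3420, -0.9397) = (0.6972 + 1.7785, -7.9696 + -4.8864) = (2.4758, -12.8560)
link 2: phi[2] = -85 + 15 + 180 = 110 deg
  cos(110 deg) = -0.3420, sin(110 deg) = 0.9397
  joint[3] = (2.4758, -12.8560) + 10.5 * (-0.3420, 0.9397) = (2.4758 + -3.5912, -12.8560 + 9.8668) = (-1.1155, -2.9892)
link 3: phi[3] = -85 + 15 + 180 + 160 = 270 deg
  cos(270 deg) = -0.0000, sin(270 deg) = -1.0000
  joint[4] = (-1.1155, -2.9892) + 10.3 * (-0.0000, -1.0000) = (-1.1155 + -0.0000, -2.9892 + -10.3000) = (-1.1155, -13.2892)
End effector: (-1.1155, -13.2892)

Answer: -1.1155 -13.2892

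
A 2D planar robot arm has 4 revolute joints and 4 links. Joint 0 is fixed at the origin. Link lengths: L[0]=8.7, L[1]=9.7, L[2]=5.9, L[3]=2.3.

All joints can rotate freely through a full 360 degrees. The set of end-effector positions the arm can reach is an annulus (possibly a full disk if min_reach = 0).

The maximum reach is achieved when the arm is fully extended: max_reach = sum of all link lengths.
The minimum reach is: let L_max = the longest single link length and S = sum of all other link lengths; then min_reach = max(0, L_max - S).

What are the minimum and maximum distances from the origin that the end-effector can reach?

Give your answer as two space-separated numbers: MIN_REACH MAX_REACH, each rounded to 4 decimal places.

Link lengths: [8.7, 9.7, 5.9, 2.3]
max_reach = 8.7 + 9.7 + 5.9 + 2.3 = 26.6
L_max = max([8.7, 9.7, 5.9, 2.3]) = 9.7
S (sum of others) = 26.6 - 9.7 = 16.9
min_reach = max(0, 9.7 - 16.9) = max(0, -7.2) = 0

Answer: 0.0000 26.6000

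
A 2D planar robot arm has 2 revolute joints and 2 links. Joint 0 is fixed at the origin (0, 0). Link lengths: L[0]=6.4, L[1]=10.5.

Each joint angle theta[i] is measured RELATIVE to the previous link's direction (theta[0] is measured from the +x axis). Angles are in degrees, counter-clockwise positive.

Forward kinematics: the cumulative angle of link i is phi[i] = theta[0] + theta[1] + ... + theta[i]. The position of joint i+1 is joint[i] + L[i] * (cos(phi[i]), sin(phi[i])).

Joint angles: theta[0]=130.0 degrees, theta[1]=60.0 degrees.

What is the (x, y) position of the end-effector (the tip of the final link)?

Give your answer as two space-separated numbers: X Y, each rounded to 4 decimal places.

joint[0] = (0.0000, 0.0000)  (base)
link 0: phi[0] = 130 = 130 deg
  cos(130 deg) = -0.6428, sin(130 deg) = 0.7660
  joint[1] = (0.0000, 0.0000) + 6.4 * (-0.6428, 0.7660) = (0.0000 + -4.1138, 0.0000 + 4.9027) = (-4.1138, 4.9027)
link 1: phi[1] = 130 + 60 = 190 deg
  cos(190 deg) = -0.9848, sin(190 deg) = -0.1736
  joint[2] = (-4.1138, 4.9027) + 10.5 * (-0.9848, -0.1736) = (-4.1138 + -10.3405, 4.9027 + -1.8233) = (-14.4543, 3.0794)
End effector: (-14.4543, 3.0794)

Answer: -14.4543 3.0794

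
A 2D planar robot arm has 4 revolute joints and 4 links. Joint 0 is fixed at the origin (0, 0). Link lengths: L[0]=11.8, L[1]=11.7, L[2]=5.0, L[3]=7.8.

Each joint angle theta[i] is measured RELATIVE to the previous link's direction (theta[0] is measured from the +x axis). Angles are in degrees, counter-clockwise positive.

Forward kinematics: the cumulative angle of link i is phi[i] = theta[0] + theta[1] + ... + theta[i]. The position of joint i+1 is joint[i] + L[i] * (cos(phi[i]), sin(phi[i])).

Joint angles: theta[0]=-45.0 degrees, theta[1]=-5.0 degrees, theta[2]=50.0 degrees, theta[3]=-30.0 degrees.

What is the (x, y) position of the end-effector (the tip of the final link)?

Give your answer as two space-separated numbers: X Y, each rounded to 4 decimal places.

Answer: 27.6195 -21.2066

Derivation:
joint[0] = (0.0000, 0.0000)  (base)
link 0: phi[0] = -45 = -45 deg
  cos(-45 deg) = 0.7071, sin(-45 deg) = -0.7071
  joint[1] = (0.0000, 0.0000) + 11.8 * (0.7071, -0.7071) = (0.0000 + 8.3439, 0.0000 + -8.3439) = (8.3439, -8.3439)
link 1: phi[1] = -45 + -5 = -50 deg
  cos(-50 deg) = 0.6428, sin(-50 deg) = -0.7660
  joint[2] = (8.3439, -8.3439) + 11.7 * (0.6428, -0.7660) = (8.3439 + 7.5206, -8.3439 + -8.9627) = (15.8645, -17.3066)
link 2: phi[2] = -45 + -5 + 50 = 0 deg
  cos(0 deg) = 1.0000, sin(0 deg) = 0.0000
  joint[3] = (15.8645, -17.3066) + 5 * (1.0000, 0.0000) = (15.8645 + 5.0000, -17.3066 + 0.0000) = (20.8645, -17.3066)
link 3: phi[3] = -45 + -5 + 50 + -30 = -30 deg
  cos(-30 deg) = 0.8660, sin(-30 deg) = -0.5000
  joint[4] = (20.8645, -17.3066) + 7.8 * (0.8660, -0.5000) = (20.8645 + 6.7550, -17.3066 + -3.9000) = (27.6195, -21.2066)
End effector: (27.6195, -21.2066)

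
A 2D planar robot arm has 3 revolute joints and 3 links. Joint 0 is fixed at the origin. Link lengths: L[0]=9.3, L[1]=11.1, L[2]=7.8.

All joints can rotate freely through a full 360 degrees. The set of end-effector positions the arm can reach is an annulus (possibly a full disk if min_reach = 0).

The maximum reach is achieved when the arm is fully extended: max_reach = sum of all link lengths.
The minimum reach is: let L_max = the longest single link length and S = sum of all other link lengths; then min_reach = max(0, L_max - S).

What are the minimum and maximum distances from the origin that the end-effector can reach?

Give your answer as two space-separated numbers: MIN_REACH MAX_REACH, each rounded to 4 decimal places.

Answer: 0.0000 28.2000

Derivation:
Link lengths: [9.3, 11.1, 7.8]
max_reach = 9.3 + 11.1 + 7.8 = 28.2
L_max = max([9.3, 11.1, 7.8]) = 11.1
S (sum of others) = 28.2 - 11.1 = 17.1
min_reach = max(0, 11.1 - 17.1) = max(0, -6) = 0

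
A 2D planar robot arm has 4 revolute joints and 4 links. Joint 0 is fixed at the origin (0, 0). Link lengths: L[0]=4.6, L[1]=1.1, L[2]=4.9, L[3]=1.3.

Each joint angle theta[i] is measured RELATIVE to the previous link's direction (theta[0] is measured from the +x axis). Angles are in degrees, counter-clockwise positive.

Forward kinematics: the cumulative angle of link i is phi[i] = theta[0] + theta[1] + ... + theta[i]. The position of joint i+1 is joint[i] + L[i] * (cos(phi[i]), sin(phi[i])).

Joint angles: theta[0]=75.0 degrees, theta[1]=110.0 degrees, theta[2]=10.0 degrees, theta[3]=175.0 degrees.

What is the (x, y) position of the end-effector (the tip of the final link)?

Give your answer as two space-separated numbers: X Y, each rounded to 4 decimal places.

Answer: -3.3580 3.3049

Derivation:
joint[0] = (0.0000, 0.0000)  (base)
link 0: phi[0] = 75 = 75 deg
  cos(75 deg) = 0.2588, sin(75 deg) = 0.9659
  joint[1] = (0.0000, 0.0000) + 4.6 * (0.2588, 0.9659) = (0.0000 + 1.1906, 0.0000 + 4.4433) = (1.1906, 4.4433)
link 1: phi[1] = 75 + 110 = 185 deg
  cos(185 deg) = -0.9962, sin(185 deg) = -0.0872
  joint[2] = (1.1906, 4.4433) + 1.1 * (-0.9962, -0.0872) = (1.1906 + -1.0958, 4.4433 + -0.0959) = (0.0948, 4.3474)
link 2: phi[2] = 75 + 110 + 10 = 195 deg
  cos(195 deg) = -0.9659, sin(195 deg) = -0.2588
  joint[3] = (0.0948, 4.3474) + 4.9 * (-0.9659, -0.2588) = (0.0948 + -4.7330, 4.3474 + -1.2682) = (-4.6383, 3.0792)
link 3: phi[3] = 75 + 110 + 10 + 175 = 370 deg
  cos(370 deg) = 0.9848, sin(370 deg) = 0.1736
  joint[4] = (-4.6383, 3.0792) + 1.3 * (0.9848, 0.1736) = (-4.6383 + 1.2803, 3.0792 + 0.2257) = (-3.3580, 3.3049)
End effector: (-3.3580, 3.3049)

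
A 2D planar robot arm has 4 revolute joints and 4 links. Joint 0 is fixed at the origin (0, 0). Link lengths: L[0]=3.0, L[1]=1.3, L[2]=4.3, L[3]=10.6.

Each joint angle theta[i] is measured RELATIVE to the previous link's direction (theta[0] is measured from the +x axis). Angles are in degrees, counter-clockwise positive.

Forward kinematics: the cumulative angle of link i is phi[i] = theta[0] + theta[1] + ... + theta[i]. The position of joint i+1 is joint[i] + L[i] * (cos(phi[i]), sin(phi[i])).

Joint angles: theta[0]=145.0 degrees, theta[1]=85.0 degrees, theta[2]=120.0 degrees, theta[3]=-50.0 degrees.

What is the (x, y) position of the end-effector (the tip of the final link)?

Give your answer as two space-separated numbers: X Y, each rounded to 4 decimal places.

Answer: 6.2416 -9.2017

Derivation:
joint[0] = (0.0000, 0.0000)  (base)
link 0: phi[0] = 145 = 145 deg
  cos(145 deg) = -0.8192, sin(145 deg) = 0.5736
  joint[1] = (0.0000, 0.0000) + 3 * (-0.8192, 0.5736) = (0.0000 + -2.4575, 0.0000 + 1.7207) = (-2.4575, 1.7207)
link 1: phi[1] = 145 + 85 = 230 deg
  cos(230 deg) = -0.6428, sin(230 deg) = -0.7660
  joint[2] = (-2.4575, 1.7207) + 1.3 * (-0.6428, -0.7660) = (-2.4575 + -0.8356, 1.7207 + -0.9959) = (-3.2931, 0.7249)
link 2: phi[2] = 145 + 85 + 120 = 350 deg
  cos(350 deg) = 0.9848, sin(350 deg) = -0.1736
  joint[3] = (-3.2931, 0.7249) + 4.3 * (0.9848, -0.1736) = (-3.2931 + 4.2347, 0.7249 + -0.7467) = (0.9416, -0.0218)
link 3: phi[3] = 145 + 85 + 120 + -50 = 300 deg
  cos(300 deg) = 0.5000, sin(300 deg) = -0.8660
  joint[4] = (0.9416, -0.0218) + 10.6 * (0.5000, -0.8660) = (0.9416 + 5.3000, -0.0218 + -9.1799) = (6.2416, -9.2017)
End effector: (6.2416, -9.2017)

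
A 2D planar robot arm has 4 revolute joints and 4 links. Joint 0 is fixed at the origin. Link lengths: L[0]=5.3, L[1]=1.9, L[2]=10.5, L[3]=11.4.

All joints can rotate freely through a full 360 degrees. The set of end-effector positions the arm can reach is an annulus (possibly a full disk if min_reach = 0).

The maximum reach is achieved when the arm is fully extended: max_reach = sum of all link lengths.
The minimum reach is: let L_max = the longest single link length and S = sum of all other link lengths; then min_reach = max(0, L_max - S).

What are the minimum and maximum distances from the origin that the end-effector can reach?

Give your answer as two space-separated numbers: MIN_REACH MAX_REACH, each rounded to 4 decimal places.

Answer: 0.0000 29.1000

Derivation:
Link lengths: [5.3, 1.9, 10.5, 11.4]
max_reach = 5.3 + 1.9 + 10.5 + 11.4 = 29.1
L_max = max([5.3, 1.9, 10.5, 11.4]) = 11.4
S (sum of others) = 29.1 - 11.4 = 17.7
min_reach = max(0, 11.4 - 17.7) = max(0, -6.3) = 0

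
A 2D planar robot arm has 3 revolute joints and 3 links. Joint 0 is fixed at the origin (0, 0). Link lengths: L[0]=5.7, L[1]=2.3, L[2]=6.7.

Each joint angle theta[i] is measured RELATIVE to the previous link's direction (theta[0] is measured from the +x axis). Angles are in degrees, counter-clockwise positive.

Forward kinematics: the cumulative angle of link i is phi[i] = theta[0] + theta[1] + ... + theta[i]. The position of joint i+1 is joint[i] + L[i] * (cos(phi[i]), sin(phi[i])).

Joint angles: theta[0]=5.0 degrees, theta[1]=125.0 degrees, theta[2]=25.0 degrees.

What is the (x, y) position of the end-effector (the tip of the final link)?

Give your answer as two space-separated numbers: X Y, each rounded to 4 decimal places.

joint[0] = (0.0000, 0.0000)  (base)
link 0: phi[0] = 5 = 5 deg
  cos(5 deg) = 0.9962, sin(5 deg) = 0.0872
  joint[1] = (0.0000, 0.0000) + 5.7 * (0.9962, 0.0872) = (0.0000 + 5.6783, 0.0000 + 0.4968) = (5.6783, 0.4968)
link 1: phi[1] = 5 + 125 = 130 deg
  cos(130 deg) = -0.6428, sin(130 deg) = 0.7660
  joint[2] = (5.6783, 0.4968) + 2.3 * (-0.6428, 0.7660) = (5.6783 + -1.4784, 0.4968 + 1.7619) = (4.1999, 2.2587)
link 2: phi[2] = 5 + 125 + 25 = 155 deg
  cos(155 deg) = -0.9063, sin(155 deg) = 0.4226
  joint[3] = (4.1999, 2.2587) + 6.7 * (-0.9063, 0.4226) = (4.1999 + -6.0723, 2.2587 + 2.8315) = (-1.8724, 5.0902)
End effector: (-1.8724, 5.0902)

Answer: -1.8724 5.0902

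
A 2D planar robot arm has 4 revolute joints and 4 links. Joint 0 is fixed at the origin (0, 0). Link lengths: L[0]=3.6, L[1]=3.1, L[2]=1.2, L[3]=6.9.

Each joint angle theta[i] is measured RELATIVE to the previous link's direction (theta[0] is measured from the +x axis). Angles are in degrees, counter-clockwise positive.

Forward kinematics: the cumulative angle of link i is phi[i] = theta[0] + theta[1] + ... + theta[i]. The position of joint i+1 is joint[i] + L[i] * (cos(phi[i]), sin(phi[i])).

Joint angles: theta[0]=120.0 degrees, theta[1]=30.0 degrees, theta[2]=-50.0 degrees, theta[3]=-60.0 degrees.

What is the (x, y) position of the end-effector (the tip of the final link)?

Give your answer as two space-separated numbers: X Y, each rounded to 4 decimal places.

Answer: 0.5927 10.2847

Derivation:
joint[0] = (0.0000, 0.0000)  (base)
link 0: phi[0] = 120 = 120 deg
  cos(120 deg) = -0.5000, sin(120 deg) = 0.8660
  joint[1] = (0.0000, 0.0000) + 3.6 * (-0.5000, 0.8660) = (0.0000 + -1.8000, 0.0000 + 3.1177) = (-1.8000, 3.1177)
link 1: phi[1] = 120 + 30 = 150 deg
  cos(150 deg) = -0.8660, sin(150 deg) = 0.5000
  joint[2] = (-1.8000, 3.1177) + 3.1 * (-0.8660, 0.5000) = (-1.8000 + -2.6847, 3.1177 + 1.5500) = (-4.4847, 4.6677)
link 2: phi[2] = 120 + 30 + -50 = 100 deg
  cos(100 deg) = -0.1736, sin(100 deg) = 0.9848
  joint[3] = (-4.4847, 4.6677) + 1.2 * (-0.1736, 0.9848) = (-4.4847 + -0.2084, 4.6677 + 1.1818) = (-4.6931, 5.8495)
link 3: phi[3] = 120 + 30 + -50 + -60 = 40 deg
  cos(40 deg) = 0.7660, sin(40 deg) = 0.6428
  joint[4] = (-4.6931, 5.8495) + 6.9 * (0.7660, 0.6428) = (-4.6931 + 5.2857, 5.8495 + 4.4352) = (0.5927, 10.2847)
End effector: (0.5927, 10.2847)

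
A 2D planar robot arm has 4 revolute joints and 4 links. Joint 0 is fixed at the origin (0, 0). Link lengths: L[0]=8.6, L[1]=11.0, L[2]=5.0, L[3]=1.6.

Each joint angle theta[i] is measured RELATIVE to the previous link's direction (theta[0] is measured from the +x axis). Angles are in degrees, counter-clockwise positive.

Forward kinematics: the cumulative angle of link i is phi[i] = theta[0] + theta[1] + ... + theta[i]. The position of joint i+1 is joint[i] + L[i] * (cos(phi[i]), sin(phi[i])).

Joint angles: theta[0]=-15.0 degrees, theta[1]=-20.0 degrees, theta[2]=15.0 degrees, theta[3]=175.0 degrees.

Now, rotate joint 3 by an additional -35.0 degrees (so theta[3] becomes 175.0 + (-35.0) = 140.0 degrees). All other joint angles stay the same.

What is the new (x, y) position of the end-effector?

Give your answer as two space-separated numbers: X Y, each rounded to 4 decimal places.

joint[0] = (0.0000, 0.0000)  (base)
link 0: phi[0] = -15 = -15 deg
  cos(-15 deg) = 0.9659, sin(-15 deg) = -0.2588
  joint[1] = (0.0000, 0.0000) + 8.6 * (0.9659, -0.2588) = (0.0000 + 8.3070, 0.0000 + -2.2258) = (8.3070, -2.2258)
link 1: phi[1] = -15 + -20 = -35 deg
  cos(-35 deg) = 0.8192, sin(-35 deg) = -0.5736
  joint[2] = (8.3070, -2.2258) + 11 * (0.8192, -0.5736) = (8.3070 + 9.0107, -2.2258 + -6.3093) = (17.3176, -8.5352)
link 2: phi[2] = -15 + -20 + 15 = -20 deg
  cos(-20 deg) = 0.9397, sin(-20 deg) = -0.3420
  joint[3] = (17.3176, -8.5352) + 5 * (0.9397, -0.3420) = (17.3176 + 4.6985, -8.5352 + -1.7101) = (22.0161, -10.2453)
link 3: phi[3] = -15 + -20 + 15 + 140 = 120 deg
  cos(120 deg) = -0.5000, sin(120 deg) = 0.8660
  joint[4] = (22.0161, -10.2453) + 1.6 * (-0.5000, 0.8660) = (22.0161 + -0.8000, -10.2453 + 1.3856) = (21.2161, -8.8596)
End effector: (21.2161, -8.8596)

Answer: 21.2161 -8.8596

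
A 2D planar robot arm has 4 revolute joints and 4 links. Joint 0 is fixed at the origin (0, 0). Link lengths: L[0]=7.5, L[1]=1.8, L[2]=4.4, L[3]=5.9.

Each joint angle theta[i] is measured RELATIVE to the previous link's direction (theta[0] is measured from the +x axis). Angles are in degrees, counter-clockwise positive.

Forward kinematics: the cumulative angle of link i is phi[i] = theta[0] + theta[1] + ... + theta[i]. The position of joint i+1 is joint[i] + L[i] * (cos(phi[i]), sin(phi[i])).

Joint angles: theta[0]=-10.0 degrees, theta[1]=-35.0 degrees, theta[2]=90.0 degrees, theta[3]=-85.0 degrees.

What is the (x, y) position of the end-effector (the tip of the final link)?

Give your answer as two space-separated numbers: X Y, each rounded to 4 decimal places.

Answer: 16.2898 -3.2563

Derivation:
joint[0] = (0.0000, 0.0000)  (base)
link 0: phi[0] = -10 = -10 deg
  cos(-10 deg) = 0.9848, sin(-10 deg) = -0.1736
  joint[1] = (0.0000, 0.0000) + 7.5 * (0.9848, -0.1736) = (0.0000 + 7.3861, 0.0000 + -1.3024) = (7.3861, -1.3024)
link 1: phi[1] = -10 + -35 = -45 deg
  cos(-45 deg) = 0.7071, sin(-45 deg) = -0.7071
  joint[2] = (7.3861, -1.3024) + 1.8 * (0.7071, -0.7071) = (7.3861 + 1.2728, -1.3024 + -1.2728) = (8.6589, -2.5752)
link 2: phi[2] = -10 + -35 + 90 = 45 deg
  cos(45 deg) = 0.7071, sin(45 deg) = 0.7071
  joint[3] = (8.6589, -2.5752) + 4.4 * (0.7071, 0.7071) = (8.6589 + 3.1113, -2.5752 + 3.1113) = (11.7701, 0.5361)
link 3: phi[3] = -10 + -35 + 90 + -85 = -40 deg
  cos(-40 deg) = 0.7660, sin(-40 deg) = -0.6428
  joint[4] = (11.7701, 0.5361) + 5.9 * (0.7660, -0.6428) = (11.7701 + 4.5197, 0.5361 + -3.7924) = (16.2898, -3.2563)
End effector: (16.2898, -3.2563)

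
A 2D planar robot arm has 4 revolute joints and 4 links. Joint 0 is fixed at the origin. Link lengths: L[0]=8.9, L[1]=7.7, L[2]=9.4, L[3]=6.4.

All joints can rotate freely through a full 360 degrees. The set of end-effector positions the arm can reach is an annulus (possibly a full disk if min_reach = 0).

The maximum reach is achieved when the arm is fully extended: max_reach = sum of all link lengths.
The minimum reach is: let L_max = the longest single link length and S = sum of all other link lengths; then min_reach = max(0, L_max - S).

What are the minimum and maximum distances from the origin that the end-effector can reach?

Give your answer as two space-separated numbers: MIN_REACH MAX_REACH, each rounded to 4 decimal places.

Answer: 0.0000 32.4000

Derivation:
Link lengths: [8.9, 7.7, 9.4, 6.4]
max_reach = 8.9 + 7.7 + 9.4 + 6.4 = 32.4
L_max = max([8.9, 7.7, 9.4, 6.4]) = 9.4
S (sum of others) = 32.4 - 9.4 = 23
min_reach = max(0, 9.4 - 23) = max(0, -13.6) = 0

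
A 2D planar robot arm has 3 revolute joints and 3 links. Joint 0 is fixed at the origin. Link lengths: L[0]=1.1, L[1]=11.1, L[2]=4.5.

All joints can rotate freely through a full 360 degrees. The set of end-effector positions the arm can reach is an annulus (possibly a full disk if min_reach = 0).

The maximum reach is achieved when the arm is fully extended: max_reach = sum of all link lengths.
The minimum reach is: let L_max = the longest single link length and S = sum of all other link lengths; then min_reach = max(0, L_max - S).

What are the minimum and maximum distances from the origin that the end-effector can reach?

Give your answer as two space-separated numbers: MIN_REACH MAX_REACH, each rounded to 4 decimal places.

Answer: 5.5000 16.7000

Derivation:
Link lengths: [1.1, 11.1, 4.5]
max_reach = 1.1 + 11.1 + 4.5 = 16.7
L_max = max([1.1, 11.1, 4.5]) = 11.1
S (sum of others) = 16.7 - 11.1 = 5.6
min_reach = max(0, 11.1 - 5.6) = max(0, 5.5) = 5.5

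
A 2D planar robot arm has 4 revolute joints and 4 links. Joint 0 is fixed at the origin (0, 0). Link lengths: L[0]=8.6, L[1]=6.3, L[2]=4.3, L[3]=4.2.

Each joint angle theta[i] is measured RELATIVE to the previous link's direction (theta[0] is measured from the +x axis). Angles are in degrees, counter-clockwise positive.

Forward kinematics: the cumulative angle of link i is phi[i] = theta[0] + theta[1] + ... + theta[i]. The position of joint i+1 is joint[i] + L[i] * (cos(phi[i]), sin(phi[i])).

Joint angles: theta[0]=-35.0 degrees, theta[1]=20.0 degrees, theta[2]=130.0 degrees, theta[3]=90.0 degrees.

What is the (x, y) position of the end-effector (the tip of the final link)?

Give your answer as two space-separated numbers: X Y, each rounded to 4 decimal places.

joint[0] = (0.0000, 0.0000)  (base)
link 0: phi[0] = -35 = -35 deg
  cos(-35 deg) = 0.8192, sin(-35 deg) = -0.5736
  joint[1] = (0.0000, 0.0000) + 8.6 * (0.8192, -0.5736) = (0.0000 + 7.0447, 0.0000 + -4.9328) = (7.0447, -4.9328)
link 1: phi[1] = -35 + 20 = -15 deg
  cos(-15 deg) = 0.9659, sin(-15 deg) = -0.2588
  joint[2] = (7.0447, -4.9328) + 6.3 * (0.9659, -0.2588) = (7.0447 + 6.0853, -4.9328 + -1.6306) = (13.1300, -6.5633)
link 2: phi[2] = -35 + 20 + 130 = 115 deg
  cos(115 deg) = -0.4226, sin(115 deg) = 0.9063
  joint[3] = (13.1300, -6.5633) + 4.3 * (-0.4226, 0.9063) = (13.1300 + -1.8173, -6.5633 + 3.8971) = (11.3128, -2.6662)
link 3: phi[3] = -35 + 20 + 130 + 90 = 205 deg
  cos(205 deg) = -0.9063, sin(205 deg) = -0.4226
  joint[4] = (11.3128, -2.6662) + 4.2 * (-0.9063, -0.4226) = (11.3128 + -3.8065, -2.6662 + -1.7750) = (7.5063, -4.4412)
End effector: (7.5063, -4.4412)

Answer: 7.5063 -4.4412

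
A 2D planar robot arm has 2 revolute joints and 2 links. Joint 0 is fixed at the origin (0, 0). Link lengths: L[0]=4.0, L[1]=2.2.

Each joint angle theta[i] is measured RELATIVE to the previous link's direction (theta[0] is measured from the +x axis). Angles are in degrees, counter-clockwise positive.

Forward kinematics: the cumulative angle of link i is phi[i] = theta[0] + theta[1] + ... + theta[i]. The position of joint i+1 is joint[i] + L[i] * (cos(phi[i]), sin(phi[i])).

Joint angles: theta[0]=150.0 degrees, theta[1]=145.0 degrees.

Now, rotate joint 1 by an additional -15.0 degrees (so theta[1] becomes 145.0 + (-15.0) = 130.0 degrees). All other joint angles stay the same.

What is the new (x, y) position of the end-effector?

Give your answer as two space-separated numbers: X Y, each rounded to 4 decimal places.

joint[0] = (0.0000, 0.0000)  (base)
link 0: phi[0] = 150 = 150 deg
  cos(150 deg) = -0.8660, sin(150 deg) = 0.5000
  joint[1] = (0.0000, 0.0000) + 4 * (-0.8660, 0.5000) = (0.0000 + -3.4641, 0.0000 + 2.0000) = (-3.4641, 2.0000)
link 1: phi[1] = 150 + 130 = 280 deg
  cos(280 deg) = 0.1736, sin(280 deg) = -0.9848
  joint[2] = (-3.4641, 2.0000) + 2.2 * (0.1736, -0.9848) = (-3.4641 + 0.3820, 2.0000 + -2.1666) = (-3.0821, -0.1666)
End effector: (-3.0821, -0.1666)

Answer: -3.0821 -0.1666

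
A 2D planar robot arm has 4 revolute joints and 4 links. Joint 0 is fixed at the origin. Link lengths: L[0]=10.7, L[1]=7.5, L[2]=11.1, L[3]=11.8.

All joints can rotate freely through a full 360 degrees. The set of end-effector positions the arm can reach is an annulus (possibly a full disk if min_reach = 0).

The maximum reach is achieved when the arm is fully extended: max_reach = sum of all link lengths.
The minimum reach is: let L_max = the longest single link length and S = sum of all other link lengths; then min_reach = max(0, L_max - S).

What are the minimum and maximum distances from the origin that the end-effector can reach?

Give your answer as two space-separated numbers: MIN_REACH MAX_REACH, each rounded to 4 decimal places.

Link lengths: [10.7, 7.5, 11.1, 11.8]
max_reach = 10.7 + 7.5 + 11.1 + 11.8 = 41.1
L_max = max([10.7, 7.5, 11.1, 11.8]) = 11.8
S (sum of others) = 41.1 - 11.8 = 29.3
min_reach = max(0, 11.8 - 29.3) = max(0, -17.5) = 0

Answer: 0.0000 41.1000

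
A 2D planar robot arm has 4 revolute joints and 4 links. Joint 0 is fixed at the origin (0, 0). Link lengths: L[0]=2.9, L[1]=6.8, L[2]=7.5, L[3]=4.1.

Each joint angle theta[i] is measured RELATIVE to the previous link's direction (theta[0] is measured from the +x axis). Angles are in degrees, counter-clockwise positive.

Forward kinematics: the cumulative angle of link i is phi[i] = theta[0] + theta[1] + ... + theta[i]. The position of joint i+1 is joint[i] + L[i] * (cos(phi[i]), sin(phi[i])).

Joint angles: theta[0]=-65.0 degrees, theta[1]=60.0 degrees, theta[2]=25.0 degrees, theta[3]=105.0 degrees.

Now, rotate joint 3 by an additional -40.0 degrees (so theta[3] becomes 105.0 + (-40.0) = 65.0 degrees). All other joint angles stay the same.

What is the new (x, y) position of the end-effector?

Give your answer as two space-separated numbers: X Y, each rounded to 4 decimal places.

joint[0] = (0.0000, 0.0000)  (base)
link 0: phi[0] = -65 = -65 deg
  cos(-65 deg) = 0.4226, sin(-65 deg) = -0.9063
  joint[1] = (0.0000, 0.0000) + 2.9 * (0.4226, -0.9063) = (0.0000 + 1.2256, 0.0000 + -2.6283) = (1.2256, -2.6283)
link 1: phi[1] = -65 + 60 = -5 deg
  cos(-5 deg) = 0.9962, sin(-5 deg) = -0.0872
  joint[2] = (1.2256, -2.6283) + 6.8 * (0.9962, -0.0872) = (1.2256 + 6.7741, -2.6283 + -0.5927) = (7.9997, -3.2210)
link 2: phi[2] = -65 + 60 + 25 = 20 deg
  cos(20 deg) = 0.9397, sin(20 deg) = 0.3420
  joint[3] = (7.9997, -3.2210) + 7.5 * (0.9397, 0.3420) = (7.9997 + 7.0477, -3.2210 + 2.5652) = (15.0474, -0.6558)
link 3: phi[3] = -65 + 60 + 25 + 65 = 85 deg
  cos(85 deg) = 0.0872, sin(85 deg) = 0.9962
  joint[4] = (15.0474, -0.6558) + 4.1 * (0.0872, 0.9962) = (15.0474 + 0.3573, -0.6558 + 4.0844) = (15.4048, 3.4286)
End effector: (15.4048, 3.4286)

Answer: 15.4048 3.4286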